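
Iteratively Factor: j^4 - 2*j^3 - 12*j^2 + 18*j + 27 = (j - 3)*(j^3 + j^2 - 9*j - 9) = (j - 3)^2*(j^2 + 4*j + 3) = (j - 3)^2*(j + 3)*(j + 1)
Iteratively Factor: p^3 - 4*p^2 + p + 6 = (p - 3)*(p^2 - p - 2) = (p - 3)*(p + 1)*(p - 2)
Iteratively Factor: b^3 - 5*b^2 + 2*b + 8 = (b - 2)*(b^2 - 3*b - 4) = (b - 2)*(b + 1)*(b - 4)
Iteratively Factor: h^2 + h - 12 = (h + 4)*(h - 3)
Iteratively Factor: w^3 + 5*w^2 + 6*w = (w + 2)*(w^2 + 3*w) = (w + 2)*(w + 3)*(w)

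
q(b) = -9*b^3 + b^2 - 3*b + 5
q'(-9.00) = -2208.00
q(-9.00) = 6674.00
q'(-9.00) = -2208.00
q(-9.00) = 6674.00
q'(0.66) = -13.44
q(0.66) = 0.87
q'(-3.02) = -255.29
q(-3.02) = 271.07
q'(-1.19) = -43.61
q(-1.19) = 25.15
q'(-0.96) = -29.80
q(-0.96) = 16.76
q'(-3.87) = -415.12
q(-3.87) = 553.23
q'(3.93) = -412.15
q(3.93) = -537.63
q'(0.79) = -18.27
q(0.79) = -1.18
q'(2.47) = -162.78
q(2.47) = -131.93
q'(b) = -27*b^2 + 2*b - 3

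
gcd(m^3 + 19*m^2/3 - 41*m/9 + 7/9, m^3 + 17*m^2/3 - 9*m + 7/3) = m^2 + 20*m/3 - 7/3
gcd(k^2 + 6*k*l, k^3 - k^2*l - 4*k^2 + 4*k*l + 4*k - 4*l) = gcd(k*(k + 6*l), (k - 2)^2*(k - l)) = 1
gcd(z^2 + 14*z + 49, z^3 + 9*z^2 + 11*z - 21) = z + 7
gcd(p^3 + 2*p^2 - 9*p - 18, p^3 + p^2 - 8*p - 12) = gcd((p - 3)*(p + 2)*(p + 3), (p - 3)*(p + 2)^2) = p^2 - p - 6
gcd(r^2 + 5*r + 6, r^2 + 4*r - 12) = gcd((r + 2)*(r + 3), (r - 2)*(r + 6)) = 1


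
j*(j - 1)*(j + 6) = j^3 + 5*j^2 - 6*j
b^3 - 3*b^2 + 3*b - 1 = (b - 1)^3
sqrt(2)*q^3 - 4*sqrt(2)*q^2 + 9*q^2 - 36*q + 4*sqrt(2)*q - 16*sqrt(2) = (q - 4)*(q + 4*sqrt(2))*(sqrt(2)*q + 1)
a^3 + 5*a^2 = a^2*(a + 5)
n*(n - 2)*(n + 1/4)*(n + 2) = n^4 + n^3/4 - 4*n^2 - n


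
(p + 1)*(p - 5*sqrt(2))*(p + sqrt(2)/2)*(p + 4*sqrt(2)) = p^4 - sqrt(2)*p^3/2 + p^3 - 41*p^2 - sqrt(2)*p^2/2 - 41*p - 20*sqrt(2)*p - 20*sqrt(2)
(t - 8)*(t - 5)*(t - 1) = t^3 - 14*t^2 + 53*t - 40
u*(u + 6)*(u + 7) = u^3 + 13*u^2 + 42*u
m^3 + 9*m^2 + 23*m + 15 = (m + 1)*(m + 3)*(m + 5)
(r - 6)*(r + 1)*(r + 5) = r^3 - 31*r - 30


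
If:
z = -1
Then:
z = -1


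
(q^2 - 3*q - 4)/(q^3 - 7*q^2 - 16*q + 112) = (q + 1)/(q^2 - 3*q - 28)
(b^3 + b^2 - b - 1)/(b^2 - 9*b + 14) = (b^3 + b^2 - b - 1)/(b^2 - 9*b + 14)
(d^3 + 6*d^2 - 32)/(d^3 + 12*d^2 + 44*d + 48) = (d^2 + 2*d - 8)/(d^2 + 8*d + 12)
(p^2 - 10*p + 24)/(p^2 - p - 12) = (p - 6)/(p + 3)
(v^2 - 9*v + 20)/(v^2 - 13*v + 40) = (v - 4)/(v - 8)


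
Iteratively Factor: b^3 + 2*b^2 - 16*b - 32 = (b - 4)*(b^2 + 6*b + 8) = (b - 4)*(b + 2)*(b + 4)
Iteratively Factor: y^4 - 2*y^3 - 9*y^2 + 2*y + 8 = (y + 1)*(y^3 - 3*y^2 - 6*y + 8) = (y - 1)*(y + 1)*(y^2 - 2*y - 8) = (y - 1)*(y + 1)*(y + 2)*(y - 4)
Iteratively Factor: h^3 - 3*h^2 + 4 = (h + 1)*(h^2 - 4*h + 4) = (h - 2)*(h + 1)*(h - 2)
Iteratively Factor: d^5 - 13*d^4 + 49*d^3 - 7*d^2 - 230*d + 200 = (d - 1)*(d^4 - 12*d^3 + 37*d^2 + 30*d - 200) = (d - 5)*(d - 1)*(d^3 - 7*d^2 + 2*d + 40) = (d - 5)*(d - 1)*(d + 2)*(d^2 - 9*d + 20) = (d - 5)^2*(d - 1)*(d + 2)*(d - 4)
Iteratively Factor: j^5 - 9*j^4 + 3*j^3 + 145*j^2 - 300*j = (j - 5)*(j^4 - 4*j^3 - 17*j^2 + 60*j) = j*(j - 5)*(j^3 - 4*j^2 - 17*j + 60) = j*(j - 5)*(j + 4)*(j^2 - 8*j + 15) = j*(j - 5)^2*(j + 4)*(j - 3)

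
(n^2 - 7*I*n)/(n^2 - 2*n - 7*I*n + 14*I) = n/(n - 2)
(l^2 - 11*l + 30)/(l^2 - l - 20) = (l - 6)/(l + 4)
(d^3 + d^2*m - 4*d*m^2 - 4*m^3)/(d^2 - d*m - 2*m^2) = d + 2*m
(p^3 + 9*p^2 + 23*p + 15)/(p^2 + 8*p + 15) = p + 1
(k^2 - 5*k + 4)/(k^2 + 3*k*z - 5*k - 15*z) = (k^2 - 5*k + 4)/(k^2 + 3*k*z - 5*k - 15*z)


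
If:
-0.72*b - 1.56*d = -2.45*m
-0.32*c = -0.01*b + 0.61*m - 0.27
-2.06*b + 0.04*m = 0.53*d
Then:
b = -0.436475988700565*m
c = 0.84375 - 1.91988987464689*m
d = 1.77196327683616*m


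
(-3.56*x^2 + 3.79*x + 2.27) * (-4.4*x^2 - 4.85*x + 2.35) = 15.664*x^4 + 0.589999999999996*x^3 - 36.7355*x^2 - 2.103*x + 5.3345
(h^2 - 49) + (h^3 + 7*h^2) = h^3 + 8*h^2 - 49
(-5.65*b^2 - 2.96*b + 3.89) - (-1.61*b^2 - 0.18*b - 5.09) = -4.04*b^2 - 2.78*b + 8.98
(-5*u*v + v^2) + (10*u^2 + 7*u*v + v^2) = 10*u^2 + 2*u*v + 2*v^2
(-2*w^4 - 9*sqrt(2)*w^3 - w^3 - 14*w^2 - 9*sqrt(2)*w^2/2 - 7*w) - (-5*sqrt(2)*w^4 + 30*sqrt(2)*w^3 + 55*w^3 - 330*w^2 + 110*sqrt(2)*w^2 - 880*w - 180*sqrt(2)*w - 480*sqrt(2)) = -2*w^4 + 5*sqrt(2)*w^4 - 56*w^3 - 39*sqrt(2)*w^3 - 229*sqrt(2)*w^2/2 + 316*w^2 + 180*sqrt(2)*w + 873*w + 480*sqrt(2)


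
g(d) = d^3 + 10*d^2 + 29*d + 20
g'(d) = 3*d^2 + 20*d + 29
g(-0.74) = 3.61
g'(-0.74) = 15.84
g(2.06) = 130.92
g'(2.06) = 82.93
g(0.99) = 59.48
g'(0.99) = 51.74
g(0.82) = 51.06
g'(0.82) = 47.42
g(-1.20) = -2.13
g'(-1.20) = 9.32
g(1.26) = 74.42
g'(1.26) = 58.96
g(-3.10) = -3.59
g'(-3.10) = -4.17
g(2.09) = 133.42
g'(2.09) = 83.90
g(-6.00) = -10.00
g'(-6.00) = 17.00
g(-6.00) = -10.00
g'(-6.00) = 17.00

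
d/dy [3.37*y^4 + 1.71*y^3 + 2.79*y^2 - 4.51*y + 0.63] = 13.48*y^3 + 5.13*y^2 + 5.58*y - 4.51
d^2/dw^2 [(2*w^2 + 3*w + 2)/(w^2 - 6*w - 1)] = 2*(15*w^3 + 12*w^2 - 27*w + 58)/(w^6 - 18*w^5 + 105*w^4 - 180*w^3 - 105*w^2 - 18*w - 1)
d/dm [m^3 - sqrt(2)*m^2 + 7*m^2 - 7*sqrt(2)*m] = 3*m^2 - 2*sqrt(2)*m + 14*m - 7*sqrt(2)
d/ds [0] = 0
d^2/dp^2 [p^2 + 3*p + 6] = 2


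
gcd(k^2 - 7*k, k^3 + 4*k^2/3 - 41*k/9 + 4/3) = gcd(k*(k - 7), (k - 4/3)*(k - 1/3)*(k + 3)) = 1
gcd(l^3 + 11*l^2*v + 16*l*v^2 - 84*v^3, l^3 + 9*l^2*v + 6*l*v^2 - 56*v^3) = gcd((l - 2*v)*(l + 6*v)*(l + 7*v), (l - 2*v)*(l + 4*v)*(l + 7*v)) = -l^2 - 5*l*v + 14*v^2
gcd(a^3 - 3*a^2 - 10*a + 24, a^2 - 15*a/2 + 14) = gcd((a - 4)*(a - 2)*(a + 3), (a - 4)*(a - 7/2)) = a - 4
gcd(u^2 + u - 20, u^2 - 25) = u + 5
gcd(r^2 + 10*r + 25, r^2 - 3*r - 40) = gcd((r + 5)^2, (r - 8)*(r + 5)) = r + 5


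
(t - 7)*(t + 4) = t^2 - 3*t - 28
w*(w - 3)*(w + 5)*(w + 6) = w^4 + 8*w^3 - 3*w^2 - 90*w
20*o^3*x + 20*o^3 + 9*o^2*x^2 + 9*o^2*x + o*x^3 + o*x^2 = (4*o + x)*(5*o + x)*(o*x + o)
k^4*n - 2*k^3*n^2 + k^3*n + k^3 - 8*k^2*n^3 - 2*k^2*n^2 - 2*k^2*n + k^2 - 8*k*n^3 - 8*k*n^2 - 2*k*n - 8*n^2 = (k + 1)*(k - 4*n)*(k + 2*n)*(k*n + 1)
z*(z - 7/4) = z^2 - 7*z/4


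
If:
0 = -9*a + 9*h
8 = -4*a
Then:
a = -2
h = -2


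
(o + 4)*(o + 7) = o^2 + 11*o + 28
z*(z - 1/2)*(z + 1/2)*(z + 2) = z^4 + 2*z^3 - z^2/4 - z/2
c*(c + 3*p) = c^2 + 3*c*p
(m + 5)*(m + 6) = m^2 + 11*m + 30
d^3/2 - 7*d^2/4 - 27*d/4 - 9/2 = (d/2 + 1/2)*(d - 6)*(d + 3/2)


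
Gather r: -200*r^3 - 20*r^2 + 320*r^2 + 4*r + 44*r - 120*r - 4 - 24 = -200*r^3 + 300*r^2 - 72*r - 28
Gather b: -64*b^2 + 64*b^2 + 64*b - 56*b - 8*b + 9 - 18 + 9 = 0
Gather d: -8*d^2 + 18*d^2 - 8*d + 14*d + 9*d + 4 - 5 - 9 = 10*d^2 + 15*d - 10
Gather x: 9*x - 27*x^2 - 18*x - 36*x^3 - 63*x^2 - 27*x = -36*x^3 - 90*x^2 - 36*x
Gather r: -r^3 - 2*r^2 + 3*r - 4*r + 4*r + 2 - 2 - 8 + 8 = -r^3 - 2*r^2 + 3*r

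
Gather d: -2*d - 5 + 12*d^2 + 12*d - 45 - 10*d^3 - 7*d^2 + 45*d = -10*d^3 + 5*d^2 + 55*d - 50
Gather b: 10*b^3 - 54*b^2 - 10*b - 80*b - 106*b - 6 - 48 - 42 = 10*b^3 - 54*b^2 - 196*b - 96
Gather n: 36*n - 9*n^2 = -9*n^2 + 36*n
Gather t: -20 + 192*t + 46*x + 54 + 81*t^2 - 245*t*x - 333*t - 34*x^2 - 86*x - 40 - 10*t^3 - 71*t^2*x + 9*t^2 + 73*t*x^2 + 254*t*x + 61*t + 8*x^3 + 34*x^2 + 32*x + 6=-10*t^3 + t^2*(90 - 71*x) + t*(73*x^2 + 9*x - 80) + 8*x^3 - 8*x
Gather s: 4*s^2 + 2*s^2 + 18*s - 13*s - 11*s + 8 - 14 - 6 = 6*s^2 - 6*s - 12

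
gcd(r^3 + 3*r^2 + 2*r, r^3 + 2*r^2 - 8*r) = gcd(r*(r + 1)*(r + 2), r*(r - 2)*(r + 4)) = r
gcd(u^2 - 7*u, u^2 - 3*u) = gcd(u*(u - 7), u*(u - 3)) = u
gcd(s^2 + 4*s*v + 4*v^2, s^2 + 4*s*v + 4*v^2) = s^2 + 4*s*v + 4*v^2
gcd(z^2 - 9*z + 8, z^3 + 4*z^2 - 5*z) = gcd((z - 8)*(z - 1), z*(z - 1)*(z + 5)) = z - 1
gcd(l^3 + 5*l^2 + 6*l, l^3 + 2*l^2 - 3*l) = l^2 + 3*l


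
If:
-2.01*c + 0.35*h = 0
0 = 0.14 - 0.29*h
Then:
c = 0.08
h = 0.48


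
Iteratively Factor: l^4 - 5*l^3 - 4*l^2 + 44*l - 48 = (l - 2)*(l^3 - 3*l^2 - 10*l + 24) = (l - 4)*(l - 2)*(l^2 + l - 6) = (l - 4)*(l - 2)^2*(l + 3)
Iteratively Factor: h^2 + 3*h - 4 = (h + 4)*(h - 1)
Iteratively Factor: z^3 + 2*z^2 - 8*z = (z + 4)*(z^2 - 2*z) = (z - 2)*(z + 4)*(z)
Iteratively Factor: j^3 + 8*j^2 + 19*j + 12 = (j + 3)*(j^2 + 5*j + 4) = (j + 1)*(j + 3)*(j + 4)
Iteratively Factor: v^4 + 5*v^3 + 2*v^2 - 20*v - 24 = (v + 2)*(v^3 + 3*v^2 - 4*v - 12) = (v + 2)*(v + 3)*(v^2 - 4) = (v + 2)^2*(v + 3)*(v - 2)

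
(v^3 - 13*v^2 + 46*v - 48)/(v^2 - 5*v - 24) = (v^2 - 5*v + 6)/(v + 3)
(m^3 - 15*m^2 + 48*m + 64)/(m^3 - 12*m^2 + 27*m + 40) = (m - 8)/(m - 5)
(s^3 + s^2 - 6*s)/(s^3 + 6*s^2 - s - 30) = s/(s + 5)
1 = 1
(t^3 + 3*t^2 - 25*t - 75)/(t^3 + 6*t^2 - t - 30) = (t - 5)/(t - 2)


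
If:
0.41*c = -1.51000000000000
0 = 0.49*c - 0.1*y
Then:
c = -3.68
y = -18.05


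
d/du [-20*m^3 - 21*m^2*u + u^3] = -21*m^2 + 3*u^2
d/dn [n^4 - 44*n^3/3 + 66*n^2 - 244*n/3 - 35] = 4*n^3 - 44*n^2 + 132*n - 244/3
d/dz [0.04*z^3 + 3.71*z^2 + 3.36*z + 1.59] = 0.12*z^2 + 7.42*z + 3.36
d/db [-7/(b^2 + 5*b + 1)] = 7*(2*b + 5)/(b^2 + 5*b + 1)^2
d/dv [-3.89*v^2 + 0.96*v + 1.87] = 0.96 - 7.78*v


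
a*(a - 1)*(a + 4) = a^3 + 3*a^2 - 4*a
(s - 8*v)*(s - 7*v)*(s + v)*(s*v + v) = s^4*v - 14*s^3*v^2 + s^3*v + 41*s^2*v^3 - 14*s^2*v^2 + 56*s*v^4 + 41*s*v^3 + 56*v^4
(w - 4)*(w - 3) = w^2 - 7*w + 12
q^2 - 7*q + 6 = (q - 6)*(q - 1)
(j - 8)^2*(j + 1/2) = j^3 - 31*j^2/2 + 56*j + 32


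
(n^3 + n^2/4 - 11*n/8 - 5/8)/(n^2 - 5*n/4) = n + 3/2 + 1/(2*n)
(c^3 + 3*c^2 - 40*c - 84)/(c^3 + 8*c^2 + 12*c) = (c^2 + c - 42)/(c*(c + 6))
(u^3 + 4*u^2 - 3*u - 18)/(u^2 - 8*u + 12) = (u^2 + 6*u + 9)/(u - 6)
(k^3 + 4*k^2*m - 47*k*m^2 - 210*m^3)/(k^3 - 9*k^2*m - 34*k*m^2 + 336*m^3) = (k + 5*m)/(k - 8*m)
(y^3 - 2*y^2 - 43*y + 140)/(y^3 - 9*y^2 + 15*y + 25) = (y^2 + 3*y - 28)/(y^2 - 4*y - 5)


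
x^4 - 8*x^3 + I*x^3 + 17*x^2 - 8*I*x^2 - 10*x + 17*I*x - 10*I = (x - 5)*(x - 2)*(x - 1)*(x + I)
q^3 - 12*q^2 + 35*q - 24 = (q - 8)*(q - 3)*(q - 1)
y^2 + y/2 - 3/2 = (y - 1)*(y + 3/2)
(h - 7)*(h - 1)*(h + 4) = h^3 - 4*h^2 - 25*h + 28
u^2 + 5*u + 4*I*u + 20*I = (u + 5)*(u + 4*I)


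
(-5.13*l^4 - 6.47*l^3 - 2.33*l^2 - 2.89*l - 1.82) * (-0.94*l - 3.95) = 4.8222*l^5 + 26.3453*l^4 + 27.7467*l^3 + 11.9201*l^2 + 13.1263*l + 7.189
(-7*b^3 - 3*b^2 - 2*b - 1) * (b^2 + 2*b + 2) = -7*b^5 - 17*b^4 - 22*b^3 - 11*b^2 - 6*b - 2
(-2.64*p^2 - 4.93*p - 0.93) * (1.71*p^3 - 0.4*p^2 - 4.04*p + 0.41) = -4.5144*p^5 - 7.3743*p^4 + 11.0473*p^3 + 19.2068*p^2 + 1.7359*p - 0.3813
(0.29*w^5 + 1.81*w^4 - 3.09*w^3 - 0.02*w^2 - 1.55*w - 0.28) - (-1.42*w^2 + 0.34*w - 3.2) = 0.29*w^5 + 1.81*w^4 - 3.09*w^3 + 1.4*w^2 - 1.89*w + 2.92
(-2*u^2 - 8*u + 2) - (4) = -2*u^2 - 8*u - 2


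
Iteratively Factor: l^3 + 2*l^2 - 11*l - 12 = (l + 1)*(l^2 + l - 12) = (l + 1)*(l + 4)*(l - 3)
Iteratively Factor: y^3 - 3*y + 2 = (y - 1)*(y^2 + y - 2) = (y - 1)*(y + 2)*(y - 1)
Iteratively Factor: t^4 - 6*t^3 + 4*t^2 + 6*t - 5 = (t + 1)*(t^3 - 7*t^2 + 11*t - 5) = (t - 1)*(t + 1)*(t^2 - 6*t + 5) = (t - 5)*(t - 1)*(t + 1)*(t - 1)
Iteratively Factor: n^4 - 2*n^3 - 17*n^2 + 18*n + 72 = (n + 3)*(n^3 - 5*n^2 - 2*n + 24) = (n - 4)*(n + 3)*(n^2 - n - 6) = (n - 4)*(n - 3)*(n + 3)*(n + 2)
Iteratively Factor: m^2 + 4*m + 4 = (m + 2)*(m + 2)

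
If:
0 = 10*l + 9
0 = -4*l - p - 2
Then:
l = -9/10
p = 8/5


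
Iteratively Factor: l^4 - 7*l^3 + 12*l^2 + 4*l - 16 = (l + 1)*(l^3 - 8*l^2 + 20*l - 16) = (l - 2)*(l + 1)*(l^2 - 6*l + 8) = (l - 4)*(l - 2)*(l + 1)*(l - 2)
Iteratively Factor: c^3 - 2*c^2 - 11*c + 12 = (c - 1)*(c^2 - c - 12) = (c - 1)*(c + 3)*(c - 4)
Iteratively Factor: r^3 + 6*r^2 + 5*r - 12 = (r + 4)*(r^2 + 2*r - 3) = (r + 3)*(r + 4)*(r - 1)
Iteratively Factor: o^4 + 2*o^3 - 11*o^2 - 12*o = (o - 3)*(o^3 + 5*o^2 + 4*o) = o*(o - 3)*(o^2 + 5*o + 4) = o*(o - 3)*(o + 4)*(o + 1)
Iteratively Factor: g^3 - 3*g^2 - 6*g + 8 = (g - 4)*(g^2 + g - 2) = (g - 4)*(g - 1)*(g + 2)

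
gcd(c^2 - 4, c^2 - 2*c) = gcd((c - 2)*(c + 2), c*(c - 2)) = c - 2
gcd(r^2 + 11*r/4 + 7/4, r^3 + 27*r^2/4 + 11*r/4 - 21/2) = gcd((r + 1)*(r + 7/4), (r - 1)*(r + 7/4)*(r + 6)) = r + 7/4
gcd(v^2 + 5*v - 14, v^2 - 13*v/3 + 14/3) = v - 2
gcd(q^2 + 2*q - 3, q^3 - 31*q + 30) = q - 1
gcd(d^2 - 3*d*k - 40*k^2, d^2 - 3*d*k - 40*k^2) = d^2 - 3*d*k - 40*k^2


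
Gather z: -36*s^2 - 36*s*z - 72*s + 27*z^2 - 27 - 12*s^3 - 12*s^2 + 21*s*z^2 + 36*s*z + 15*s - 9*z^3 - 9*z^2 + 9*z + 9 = -12*s^3 - 48*s^2 - 57*s - 9*z^3 + z^2*(21*s + 18) + 9*z - 18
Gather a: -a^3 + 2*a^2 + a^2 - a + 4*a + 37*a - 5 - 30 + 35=-a^3 + 3*a^2 + 40*a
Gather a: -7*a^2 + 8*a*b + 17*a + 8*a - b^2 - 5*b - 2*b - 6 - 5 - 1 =-7*a^2 + a*(8*b + 25) - b^2 - 7*b - 12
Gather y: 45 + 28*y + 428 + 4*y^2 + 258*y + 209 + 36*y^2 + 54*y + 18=40*y^2 + 340*y + 700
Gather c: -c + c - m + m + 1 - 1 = 0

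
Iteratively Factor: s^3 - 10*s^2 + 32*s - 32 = (s - 4)*(s^2 - 6*s + 8) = (s - 4)^2*(s - 2)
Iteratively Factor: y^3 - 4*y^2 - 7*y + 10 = (y + 2)*(y^2 - 6*y + 5) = (y - 1)*(y + 2)*(y - 5)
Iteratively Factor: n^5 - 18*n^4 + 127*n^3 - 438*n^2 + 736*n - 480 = (n - 5)*(n^4 - 13*n^3 + 62*n^2 - 128*n + 96) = (n - 5)*(n - 4)*(n^3 - 9*n^2 + 26*n - 24) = (n - 5)*(n - 4)*(n - 3)*(n^2 - 6*n + 8) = (n - 5)*(n - 4)^2*(n - 3)*(n - 2)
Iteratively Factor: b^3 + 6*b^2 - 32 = (b + 4)*(b^2 + 2*b - 8) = (b + 4)^2*(b - 2)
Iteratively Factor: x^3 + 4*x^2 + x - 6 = (x + 3)*(x^2 + x - 2) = (x + 2)*(x + 3)*(x - 1)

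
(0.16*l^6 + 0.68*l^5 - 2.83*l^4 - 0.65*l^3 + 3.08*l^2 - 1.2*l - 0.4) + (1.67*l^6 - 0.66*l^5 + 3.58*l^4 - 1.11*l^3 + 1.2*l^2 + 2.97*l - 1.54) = 1.83*l^6 + 0.02*l^5 + 0.75*l^4 - 1.76*l^3 + 4.28*l^2 + 1.77*l - 1.94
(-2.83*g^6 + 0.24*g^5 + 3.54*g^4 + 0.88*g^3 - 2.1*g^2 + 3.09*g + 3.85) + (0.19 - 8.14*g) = -2.83*g^6 + 0.24*g^5 + 3.54*g^4 + 0.88*g^3 - 2.1*g^2 - 5.05*g + 4.04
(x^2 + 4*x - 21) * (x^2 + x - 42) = x^4 + 5*x^3 - 59*x^2 - 189*x + 882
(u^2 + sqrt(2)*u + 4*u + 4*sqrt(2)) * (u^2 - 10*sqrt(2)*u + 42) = u^4 - 9*sqrt(2)*u^3 + 4*u^3 - 36*sqrt(2)*u^2 + 22*u^2 + 42*sqrt(2)*u + 88*u + 168*sqrt(2)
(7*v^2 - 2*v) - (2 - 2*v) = 7*v^2 - 2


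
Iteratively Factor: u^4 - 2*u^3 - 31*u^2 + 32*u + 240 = (u - 4)*(u^3 + 2*u^2 - 23*u - 60) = (u - 4)*(u + 3)*(u^2 - u - 20) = (u - 4)*(u + 3)*(u + 4)*(u - 5)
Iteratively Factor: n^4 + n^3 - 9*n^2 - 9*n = (n)*(n^3 + n^2 - 9*n - 9) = n*(n + 3)*(n^2 - 2*n - 3) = n*(n - 3)*(n + 3)*(n + 1)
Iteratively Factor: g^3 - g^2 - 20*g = (g - 5)*(g^2 + 4*g) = (g - 5)*(g + 4)*(g)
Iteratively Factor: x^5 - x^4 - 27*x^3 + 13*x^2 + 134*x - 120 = (x - 1)*(x^4 - 27*x^2 - 14*x + 120) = (x - 1)*(x + 3)*(x^3 - 3*x^2 - 18*x + 40) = (x - 5)*(x - 1)*(x + 3)*(x^2 + 2*x - 8) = (x - 5)*(x - 1)*(x + 3)*(x + 4)*(x - 2)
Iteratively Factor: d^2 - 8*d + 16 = (d - 4)*(d - 4)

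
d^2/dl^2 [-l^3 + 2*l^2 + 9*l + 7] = 4 - 6*l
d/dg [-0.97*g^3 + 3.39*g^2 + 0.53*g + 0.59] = -2.91*g^2 + 6.78*g + 0.53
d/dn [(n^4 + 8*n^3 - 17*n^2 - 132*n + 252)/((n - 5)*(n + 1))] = 2*(n^5 - 2*n^4 - 42*n^3 + 40*n^2 - 167*n + 834)/(n^4 - 8*n^3 + 6*n^2 + 40*n + 25)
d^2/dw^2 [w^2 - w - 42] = 2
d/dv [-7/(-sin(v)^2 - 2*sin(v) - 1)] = -14*cos(v)/(sin(v) + 1)^3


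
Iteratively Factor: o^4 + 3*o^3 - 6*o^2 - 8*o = (o + 4)*(o^3 - o^2 - 2*o) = (o - 2)*(o + 4)*(o^2 + o) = o*(o - 2)*(o + 4)*(o + 1)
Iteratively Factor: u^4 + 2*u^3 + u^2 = (u)*(u^3 + 2*u^2 + u) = u^2*(u^2 + 2*u + 1) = u^2*(u + 1)*(u + 1)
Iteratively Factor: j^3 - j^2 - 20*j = (j + 4)*(j^2 - 5*j) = j*(j + 4)*(j - 5)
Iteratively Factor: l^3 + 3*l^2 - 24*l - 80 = (l - 5)*(l^2 + 8*l + 16) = (l - 5)*(l + 4)*(l + 4)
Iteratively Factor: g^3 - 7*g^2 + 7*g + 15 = (g - 3)*(g^2 - 4*g - 5) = (g - 5)*(g - 3)*(g + 1)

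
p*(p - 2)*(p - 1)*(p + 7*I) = p^4 - 3*p^3 + 7*I*p^3 + 2*p^2 - 21*I*p^2 + 14*I*p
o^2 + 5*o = o*(o + 5)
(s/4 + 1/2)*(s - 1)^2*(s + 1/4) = s^4/4 + s^3/16 - 3*s^2/4 + 5*s/16 + 1/8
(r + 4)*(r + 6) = r^2 + 10*r + 24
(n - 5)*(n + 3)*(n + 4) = n^3 + 2*n^2 - 23*n - 60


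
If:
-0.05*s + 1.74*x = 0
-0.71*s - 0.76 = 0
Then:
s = -1.07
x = -0.03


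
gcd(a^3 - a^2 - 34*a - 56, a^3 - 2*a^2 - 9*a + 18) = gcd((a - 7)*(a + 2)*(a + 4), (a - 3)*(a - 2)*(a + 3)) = 1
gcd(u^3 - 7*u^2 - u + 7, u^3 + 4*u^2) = 1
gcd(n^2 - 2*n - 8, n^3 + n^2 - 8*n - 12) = n + 2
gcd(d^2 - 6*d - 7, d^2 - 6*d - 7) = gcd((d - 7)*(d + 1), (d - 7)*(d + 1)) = d^2 - 6*d - 7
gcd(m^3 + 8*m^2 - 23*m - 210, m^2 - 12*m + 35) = m - 5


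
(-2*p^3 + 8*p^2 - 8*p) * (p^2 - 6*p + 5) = -2*p^5 + 20*p^4 - 66*p^3 + 88*p^2 - 40*p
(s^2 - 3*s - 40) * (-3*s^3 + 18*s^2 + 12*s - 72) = -3*s^5 + 27*s^4 + 78*s^3 - 828*s^2 - 264*s + 2880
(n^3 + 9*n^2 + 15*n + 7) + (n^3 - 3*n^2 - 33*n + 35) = 2*n^3 + 6*n^2 - 18*n + 42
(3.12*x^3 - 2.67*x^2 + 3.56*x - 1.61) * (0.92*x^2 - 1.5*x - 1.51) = 2.8704*x^5 - 7.1364*x^4 + 2.569*x^3 - 2.7895*x^2 - 2.9606*x + 2.4311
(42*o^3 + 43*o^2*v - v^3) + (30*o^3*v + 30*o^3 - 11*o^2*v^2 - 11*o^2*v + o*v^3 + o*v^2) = 30*o^3*v + 72*o^3 - 11*o^2*v^2 + 32*o^2*v + o*v^3 + o*v^2 - v^3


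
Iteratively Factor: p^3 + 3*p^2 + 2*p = (p + 2)*(p^2 + p) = (p + 1)*(p + 2)*(p)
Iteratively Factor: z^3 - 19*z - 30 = (z + 2)*(z^2 - 2*z - 15) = (z + 2)*(z + 3)*(z - 5)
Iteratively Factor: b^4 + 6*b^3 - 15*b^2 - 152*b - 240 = (b + 4)*(b^3 + 2*b^2 - 23*b - 60) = (b + 4)^2*(b^2 - 2*b - 15) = (b + 3)*(b + 4)^2*(b - 5)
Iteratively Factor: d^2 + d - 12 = (d + 4)*(d - 3)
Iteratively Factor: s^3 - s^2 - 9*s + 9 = (s + 3)*(s^2 - 4*s + 3) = (s - 3)*(s + 3)*(s - 1)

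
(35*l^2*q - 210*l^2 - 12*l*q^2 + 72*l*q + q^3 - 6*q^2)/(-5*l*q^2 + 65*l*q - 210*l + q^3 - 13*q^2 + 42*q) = (-7*l + q)/(q - 7)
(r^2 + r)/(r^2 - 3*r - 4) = r/(r - 4)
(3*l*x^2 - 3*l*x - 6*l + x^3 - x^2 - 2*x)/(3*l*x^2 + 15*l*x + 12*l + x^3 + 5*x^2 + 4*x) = (x - 2)/(x + 4)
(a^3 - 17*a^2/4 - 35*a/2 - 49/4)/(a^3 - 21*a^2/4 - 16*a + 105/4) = (4*a^2 + 11*a + 7)/(4*a^2 + 7*a - 15)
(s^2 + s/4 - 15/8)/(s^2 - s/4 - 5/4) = (s + 3/2)/(s + 1)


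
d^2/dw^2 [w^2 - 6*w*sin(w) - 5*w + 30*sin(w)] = 6*w*sin(w) - 30*sin(w) - 12*cos(w) + 2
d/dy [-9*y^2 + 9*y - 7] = 9 - 18*y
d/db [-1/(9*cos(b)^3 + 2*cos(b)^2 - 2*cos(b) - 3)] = (-27*cos(b)^2 - 4*cos(b) + 2)*sin(b)/(9*cos(b)^3 + 2*cos(b)^2 - 2*cos(b) - 3)^2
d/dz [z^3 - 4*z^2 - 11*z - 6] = 3*z^2 - 8*z - 11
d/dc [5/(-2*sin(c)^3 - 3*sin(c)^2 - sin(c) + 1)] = 5*(6*sin(c)^2 + 6*sin(c) + 1)*cos(c)/(2*sin(c)^3 + 3*sin(c)^2 + sin(c) - 1)^2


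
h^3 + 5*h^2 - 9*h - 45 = (h - 3)*(h + 3)*(h + 5)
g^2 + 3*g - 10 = (g - 2)*(g + 5)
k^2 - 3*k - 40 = (k - 8)*(k + 5)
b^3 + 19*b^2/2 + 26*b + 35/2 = (b + 1)*(b + 7/2)*(b + 5)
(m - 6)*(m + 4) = m^2 - 2*m - 24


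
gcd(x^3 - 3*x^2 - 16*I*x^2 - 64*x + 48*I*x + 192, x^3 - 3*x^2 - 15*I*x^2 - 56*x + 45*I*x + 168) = x^2 + x*(-3 - 8*I) + 24*I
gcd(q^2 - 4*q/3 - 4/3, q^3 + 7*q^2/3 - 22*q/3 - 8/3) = q - 2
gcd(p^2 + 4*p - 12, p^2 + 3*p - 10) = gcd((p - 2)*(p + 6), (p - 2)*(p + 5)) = p - 2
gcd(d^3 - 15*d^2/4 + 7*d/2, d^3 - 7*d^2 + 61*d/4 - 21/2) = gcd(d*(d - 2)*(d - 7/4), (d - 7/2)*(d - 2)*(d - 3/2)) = d - 2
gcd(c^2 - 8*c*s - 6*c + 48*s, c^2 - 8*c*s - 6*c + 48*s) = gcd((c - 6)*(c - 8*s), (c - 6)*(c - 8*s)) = -c^2 + 8*c*s + 6*c - 48*s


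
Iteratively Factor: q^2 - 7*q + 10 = (q - 5)*(q - 2)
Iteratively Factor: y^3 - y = (y - 1)*(y^2 + y) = (y - 1)*(y + 1)*(y)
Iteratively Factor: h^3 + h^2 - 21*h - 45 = (h + 3)*(h^2 - 2*h - 15) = (h - 5)*(h + 3)*(h + 3)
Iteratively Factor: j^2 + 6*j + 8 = (j + 2)*(j + 4)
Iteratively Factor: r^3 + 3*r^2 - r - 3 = (r + 3)*(r^2 - 1) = (r + 1)*(r + 3)*(r - 1)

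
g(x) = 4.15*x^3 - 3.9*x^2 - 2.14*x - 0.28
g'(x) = 12.45*x^2 - 7.8*x - 2.14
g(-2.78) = -113.63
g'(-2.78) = 115.76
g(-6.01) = -1029.18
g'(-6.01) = 494.43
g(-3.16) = -163.41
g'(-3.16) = 146.83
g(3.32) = 101.49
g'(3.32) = 109.19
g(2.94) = 65.18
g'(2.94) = 82.54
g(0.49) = -1.78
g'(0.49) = -2.97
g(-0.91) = -4.69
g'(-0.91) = 15.27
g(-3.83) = -282.45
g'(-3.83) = 210.36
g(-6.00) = -1024.24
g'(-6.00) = 492.86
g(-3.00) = -141.01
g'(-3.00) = 133.31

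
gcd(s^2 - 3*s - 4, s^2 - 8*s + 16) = s - 4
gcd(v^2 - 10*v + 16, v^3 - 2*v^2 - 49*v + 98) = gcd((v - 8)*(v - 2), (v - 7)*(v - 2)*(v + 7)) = v - 2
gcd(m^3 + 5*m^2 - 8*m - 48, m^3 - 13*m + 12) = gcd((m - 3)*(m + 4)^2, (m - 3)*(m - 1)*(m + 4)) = m^2 + m - 12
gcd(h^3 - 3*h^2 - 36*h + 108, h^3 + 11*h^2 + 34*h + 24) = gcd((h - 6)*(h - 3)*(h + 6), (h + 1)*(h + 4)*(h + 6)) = h + 6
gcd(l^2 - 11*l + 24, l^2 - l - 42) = 1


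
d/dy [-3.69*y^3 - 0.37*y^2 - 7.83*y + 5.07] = -11.07*y^2 - 0.74*y - 7.83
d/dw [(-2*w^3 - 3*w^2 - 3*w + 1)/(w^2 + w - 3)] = 2*(-w^4 - 2*w^3 + 9*w^2 + 8*w + 4)/(w^4 + 2*w^3 - 5*w^2 - 6*w + 9)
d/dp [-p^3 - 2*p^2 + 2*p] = -3*p^2 - 4*p + 2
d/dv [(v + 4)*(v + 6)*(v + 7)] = 3*v^2 + 34*v + 94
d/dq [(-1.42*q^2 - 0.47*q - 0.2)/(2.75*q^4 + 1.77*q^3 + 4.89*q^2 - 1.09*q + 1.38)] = (7.81*q^5 + 6.3909*q^4 + 3.8638*q^3 + 4.9081*q^2 - 1.9632*q - 0.8666)/(7.5625*q^8 + 9.735*q^7 + 30.0279*q^6 + 11.3156*q^5 + 27.6435*q^4 - 5.775*q^3 + 14.6845*q^2 - 3.0084*q + 1.9044)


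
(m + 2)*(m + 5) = m^2 + 7*m + 10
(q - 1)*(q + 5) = q^2 + 4*q - 5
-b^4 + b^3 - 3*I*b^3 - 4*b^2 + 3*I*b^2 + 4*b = b*(b + 4*I)*(I*b + 1)*(I*b - I)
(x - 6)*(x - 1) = x^2 - 7*x + 6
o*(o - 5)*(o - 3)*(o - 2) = o^4 - 10*o^3 + 31*o^2 - 30*o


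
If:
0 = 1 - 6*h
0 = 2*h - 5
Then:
No Solution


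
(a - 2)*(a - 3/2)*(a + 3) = a^3 - a^2/2 - 15*a/2 + 9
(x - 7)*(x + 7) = x^2 - 49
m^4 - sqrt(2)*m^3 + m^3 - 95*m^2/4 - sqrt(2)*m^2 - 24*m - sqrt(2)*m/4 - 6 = (m + 1/2)^2*(m - 4*sqrt(2))*(m + 3*sqrt(2))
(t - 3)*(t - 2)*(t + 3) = t^3 - 2*t^2 - 9*t + 18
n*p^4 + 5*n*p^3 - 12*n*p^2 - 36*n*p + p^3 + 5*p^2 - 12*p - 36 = (p - 3)*(p + 2)*(p + 6)*(n*p + 1)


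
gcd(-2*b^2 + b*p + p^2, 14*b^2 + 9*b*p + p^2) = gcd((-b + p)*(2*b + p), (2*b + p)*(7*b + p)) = 2*b + p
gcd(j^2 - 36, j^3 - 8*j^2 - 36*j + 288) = j^2 - 36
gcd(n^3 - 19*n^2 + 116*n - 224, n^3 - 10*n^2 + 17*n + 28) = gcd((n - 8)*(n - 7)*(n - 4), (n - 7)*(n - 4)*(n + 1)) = n^2 - 11*n + 28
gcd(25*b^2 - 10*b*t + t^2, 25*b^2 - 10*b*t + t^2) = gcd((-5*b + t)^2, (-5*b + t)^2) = 25*b^2 - 10*b*t + t^2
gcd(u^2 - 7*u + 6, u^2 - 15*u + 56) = 1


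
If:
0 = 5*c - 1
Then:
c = 1/5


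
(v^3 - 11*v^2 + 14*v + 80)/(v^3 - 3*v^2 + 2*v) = (v^3 - 11*v^2 + 14*v + 80)/(v*(v^2 - 3*v + 2))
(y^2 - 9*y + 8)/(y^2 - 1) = (y - 8)/(y + 1)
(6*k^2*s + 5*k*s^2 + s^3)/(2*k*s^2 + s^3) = (3*k + s)/s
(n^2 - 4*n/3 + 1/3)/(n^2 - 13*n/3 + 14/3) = (3*n^2 - 4*n + 1)/(3*n^2 - 13*n + 14)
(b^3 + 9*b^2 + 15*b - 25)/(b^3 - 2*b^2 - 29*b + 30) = (b + 5)/(b - 6)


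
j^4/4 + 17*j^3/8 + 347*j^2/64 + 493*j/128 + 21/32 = (j/4 + 1)*(j + 1/4)*(j + 3/4)*(j + 7/2)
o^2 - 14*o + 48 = (o - 8)*(o - 6)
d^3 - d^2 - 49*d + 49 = (d - 7)*(d - 1)*(d + 7)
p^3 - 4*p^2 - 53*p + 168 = (p - 8)*(p - 3)*(p + 7)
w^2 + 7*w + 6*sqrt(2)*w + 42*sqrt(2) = (w + 7)*(w + 6*sqrt(2))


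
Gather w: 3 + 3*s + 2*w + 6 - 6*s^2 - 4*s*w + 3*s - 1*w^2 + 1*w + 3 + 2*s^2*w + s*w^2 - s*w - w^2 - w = -6*s^2 + 6*s + w^2*(s - 2) + w*(2*s^2 - 5*s + 2) + 12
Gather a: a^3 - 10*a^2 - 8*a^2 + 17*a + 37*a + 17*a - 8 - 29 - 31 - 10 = a^3 - 18*a^2 + 71*a - 78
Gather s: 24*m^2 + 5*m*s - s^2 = 24*m^2 + 5*m*s - s^2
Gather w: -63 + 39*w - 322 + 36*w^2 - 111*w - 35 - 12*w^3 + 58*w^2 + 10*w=-12*w^3 + 94*w^2 - 62*w - 420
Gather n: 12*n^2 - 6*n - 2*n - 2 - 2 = 12*n^2 - 8*n - 4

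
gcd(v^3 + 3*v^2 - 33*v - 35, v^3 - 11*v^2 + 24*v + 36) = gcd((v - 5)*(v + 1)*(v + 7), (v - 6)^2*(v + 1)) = v + 1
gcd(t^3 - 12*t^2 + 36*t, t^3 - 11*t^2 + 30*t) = t^2 - 6*t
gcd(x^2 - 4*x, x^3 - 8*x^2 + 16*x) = x^2 - 4*x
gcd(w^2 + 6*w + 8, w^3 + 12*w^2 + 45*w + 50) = w + 2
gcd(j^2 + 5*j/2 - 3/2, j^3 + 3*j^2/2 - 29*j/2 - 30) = j + 3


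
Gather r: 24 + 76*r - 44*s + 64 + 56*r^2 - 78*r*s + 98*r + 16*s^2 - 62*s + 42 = 56*r^2 + r*(174 - 78*s) + 16*s^2 - 106*s + 130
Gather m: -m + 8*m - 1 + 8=7*m + 7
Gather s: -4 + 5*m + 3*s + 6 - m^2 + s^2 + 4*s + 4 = -m^2 + 5*m + s^2 + 7*s + 6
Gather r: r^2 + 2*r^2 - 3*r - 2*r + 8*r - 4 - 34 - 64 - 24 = 3*r^2 + 3*r - 126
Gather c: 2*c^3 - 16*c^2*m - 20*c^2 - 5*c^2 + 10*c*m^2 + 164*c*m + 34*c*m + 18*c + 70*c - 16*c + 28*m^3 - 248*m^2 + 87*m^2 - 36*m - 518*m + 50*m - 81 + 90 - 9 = 2*c^3 + c^2*(-16*m - 25) + c*(10*m^2 + 198*m + 72) + 28*m^3 - 161*m^2 - 504*m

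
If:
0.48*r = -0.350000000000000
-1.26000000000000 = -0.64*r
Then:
No Solution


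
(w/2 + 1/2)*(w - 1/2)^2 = w^3/2 - 3*w/8 + 1/8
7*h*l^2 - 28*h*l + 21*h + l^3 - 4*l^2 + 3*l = (7*h + l)*(l - 3)*(l - 1)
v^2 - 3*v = v*(v - 3)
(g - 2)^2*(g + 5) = g^3 + g^2 - 16*g + 20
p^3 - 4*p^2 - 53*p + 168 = (p - 8)*(p - 3)*(p + 7)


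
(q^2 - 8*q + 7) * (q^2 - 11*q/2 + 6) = q^4 - 27*q^3/2 + 57*q^2 - 173*q/2 + 42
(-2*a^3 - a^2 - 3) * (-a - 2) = 2*a^4 + 5*a^3 + 2*a^2 + 3*a + 6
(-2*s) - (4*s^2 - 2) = -4*s^2 - 2*s + 2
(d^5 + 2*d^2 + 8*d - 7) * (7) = 7*d^5 + 14*d^2 + 56*d - 49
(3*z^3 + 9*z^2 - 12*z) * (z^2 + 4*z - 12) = 3*z^5 + 21*z^4 - 12*z^3 - 156*z^2 + 144*z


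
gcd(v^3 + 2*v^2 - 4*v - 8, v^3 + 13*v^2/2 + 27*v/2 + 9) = v + 2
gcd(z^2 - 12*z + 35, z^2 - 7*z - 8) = 1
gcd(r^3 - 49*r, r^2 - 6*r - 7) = r - 7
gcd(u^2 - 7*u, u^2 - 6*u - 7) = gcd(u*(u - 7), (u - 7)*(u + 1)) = u - 7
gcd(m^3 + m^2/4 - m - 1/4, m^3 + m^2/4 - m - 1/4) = m^3 + m^2/4 - m - 1/4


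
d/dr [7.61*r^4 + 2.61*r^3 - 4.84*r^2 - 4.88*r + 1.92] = 30.44*r^3 + 7.83*r^2 - 9.68*r - 4.88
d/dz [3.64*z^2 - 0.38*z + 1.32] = 7.28*z - 0.38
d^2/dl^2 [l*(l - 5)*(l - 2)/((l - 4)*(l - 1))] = 8*(-l^3 + 6*l^2 - 18*l + 22)/(l^6 - 15*l^5 + 87*l^4 - 245*l^3 + 348*l^2 - 240*l + 64)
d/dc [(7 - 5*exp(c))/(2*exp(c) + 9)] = -59*exp(c)/(2*exp(c) + 9)^2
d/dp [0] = 0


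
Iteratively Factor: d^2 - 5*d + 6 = (d - 2)*(d - 3)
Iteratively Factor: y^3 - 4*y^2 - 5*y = (y)*(y^2 - 4*y - 5) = y*(y + 1)*(y - 5)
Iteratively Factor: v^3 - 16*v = (v - 4)*(v^2 + 4*v) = v*(v - 4)*(v + 4)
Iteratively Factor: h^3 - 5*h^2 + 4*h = (h)*(h^2 - 5*h + 4) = h*(h - 1)*(h - 4)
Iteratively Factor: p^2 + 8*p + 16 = (p + 4)*(p + 4)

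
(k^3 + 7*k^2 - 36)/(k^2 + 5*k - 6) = (k^2 + k - 6)/(k - 1)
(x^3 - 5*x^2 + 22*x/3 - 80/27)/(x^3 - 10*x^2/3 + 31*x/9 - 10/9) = (x - 8/3)/(x - 1)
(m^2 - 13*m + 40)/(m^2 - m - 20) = (m - 8)/(m + 4)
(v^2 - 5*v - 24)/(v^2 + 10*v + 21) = (v - 8)/(v + 7)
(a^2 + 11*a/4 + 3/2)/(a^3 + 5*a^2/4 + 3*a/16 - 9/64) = 16*(a + 2)/(16*a^2 + 8*a - 3)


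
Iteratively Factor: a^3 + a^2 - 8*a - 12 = (a + 2)*(a^2 - a - 6) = (a + 2)^2*(a - 3)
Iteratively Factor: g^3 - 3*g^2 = (g)*(g^2 - 3*g) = g^2*(g - 3)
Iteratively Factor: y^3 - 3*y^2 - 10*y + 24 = (y - 4)*(y^2 + y - 6) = (y - 4)*(y - 2)*(y + 3)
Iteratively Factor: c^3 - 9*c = (c - 3)*(c^2 + 3*c) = c*(c - 3)*(c + 3)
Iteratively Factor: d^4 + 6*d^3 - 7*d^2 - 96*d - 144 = (d + 4)*(d^3 + 2*d^2 - 15*d - 36) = (d + 3)*(d + 4)*(d^2 - d - 12) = (d - 4)*(d + 3)*(d + 4)*(d + 3)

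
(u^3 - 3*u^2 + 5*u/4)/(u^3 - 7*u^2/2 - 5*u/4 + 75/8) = 2*u*(2*u - 1)/(4*u^2 - 4*u - 15)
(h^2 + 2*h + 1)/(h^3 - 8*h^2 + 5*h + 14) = (h + 1)/(h^2 - 9*h + 14)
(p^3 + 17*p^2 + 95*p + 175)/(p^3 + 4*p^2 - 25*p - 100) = (p^2 + 12*p + 35)/(p^2 - p - 20)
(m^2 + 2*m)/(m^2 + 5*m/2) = 2*(m + 2)/(2*m + 5)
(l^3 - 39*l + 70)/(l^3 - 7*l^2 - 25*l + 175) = (l^2 + 5*l - 14)/(l^2 - 2*l - 35)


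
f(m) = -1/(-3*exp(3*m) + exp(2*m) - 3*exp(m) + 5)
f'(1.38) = -0.02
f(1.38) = 0.01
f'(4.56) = -0.00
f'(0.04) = -62.46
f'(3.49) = -0.00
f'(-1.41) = -0.04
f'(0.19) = -2.72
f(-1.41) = -0.23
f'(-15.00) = 0.00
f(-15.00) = -0.20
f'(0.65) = -0.19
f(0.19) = 0.40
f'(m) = -(9*exp(3*m) - 2*exp(2*m) + 3*exp(m))/(-3*exp(3*m) + exp(2*m) - 3*exp(m) + 5)^2 = (-9*exp(2*m) + 2*exp(m) - 3)*exp(m)/(3*exp(3*m) - exp(2*m) + 3*exp(m) - 5)^2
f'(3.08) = -0.00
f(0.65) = 0.06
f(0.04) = 2.37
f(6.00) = 0.00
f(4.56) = 0.00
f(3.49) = 0.00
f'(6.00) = 0.00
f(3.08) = 0.00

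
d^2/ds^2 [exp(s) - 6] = exp(s)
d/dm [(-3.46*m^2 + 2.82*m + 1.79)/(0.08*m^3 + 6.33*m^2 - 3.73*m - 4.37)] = (0.2768*m^4 - 0.4512*m^3 - 5.3744*m^2 + 7.579*m - 5.6467)/(0.0064*m^6 + 1.0128*m^5 + 39.4721*m^4 - 47.921*m^3 - 41.4113*m^2 + 32.6002*m + 19.0969)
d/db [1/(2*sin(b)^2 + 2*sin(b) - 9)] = -(2*sin(2*b) + 2*cos(b))/(-2*sin(b) + cos(2*b) + 8)^2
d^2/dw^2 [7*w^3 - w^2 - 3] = 42*w - 2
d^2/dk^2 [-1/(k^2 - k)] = 2*(k*(k - 1) - (2*k - 1)^2)/(k^3*(k - 1)^3)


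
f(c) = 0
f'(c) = 0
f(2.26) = 0.00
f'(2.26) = 0.00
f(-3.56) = 0.00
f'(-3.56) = 0.00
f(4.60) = 0.00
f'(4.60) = 0.00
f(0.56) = 0.00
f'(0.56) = 0.00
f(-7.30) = 0.00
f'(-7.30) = 0.00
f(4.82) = 0.00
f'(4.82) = 0.00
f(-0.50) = 0.00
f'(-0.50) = 0.00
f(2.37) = 0.00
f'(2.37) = 0.00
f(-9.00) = 0.00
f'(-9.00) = 0.00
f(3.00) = 0.00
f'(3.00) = 0.00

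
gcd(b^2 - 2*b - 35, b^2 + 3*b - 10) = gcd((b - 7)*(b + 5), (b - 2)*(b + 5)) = b + 5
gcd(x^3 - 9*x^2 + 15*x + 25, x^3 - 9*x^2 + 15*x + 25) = x^3 - 9*x^2 + 15*x + 25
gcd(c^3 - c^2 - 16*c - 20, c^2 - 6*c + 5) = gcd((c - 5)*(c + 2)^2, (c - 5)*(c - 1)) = c - 5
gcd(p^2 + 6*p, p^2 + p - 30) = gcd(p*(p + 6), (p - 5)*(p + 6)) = p + 6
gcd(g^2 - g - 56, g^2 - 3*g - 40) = g - 8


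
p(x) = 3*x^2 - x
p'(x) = 6*x - 1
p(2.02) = 10.22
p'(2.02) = 11.12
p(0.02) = -0.02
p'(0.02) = -0.88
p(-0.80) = 2.72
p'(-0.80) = -5.80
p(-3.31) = 36.18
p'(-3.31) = -20.86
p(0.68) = 0.71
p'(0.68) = 3.08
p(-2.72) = 24.92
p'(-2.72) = -17.32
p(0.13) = -0.08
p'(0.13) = -0.22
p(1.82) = 8.12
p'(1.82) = 9.92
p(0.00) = 0.00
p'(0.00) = -1.00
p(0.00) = 0.00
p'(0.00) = -1.00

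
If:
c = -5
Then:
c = -5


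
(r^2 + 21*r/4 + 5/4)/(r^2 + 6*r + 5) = (r + 1/4)/(r + 1)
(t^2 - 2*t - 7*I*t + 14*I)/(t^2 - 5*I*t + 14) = (t - 2)/(t + 2*I)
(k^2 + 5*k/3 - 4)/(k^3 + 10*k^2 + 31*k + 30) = (k - 4/3)/(k^2 + 7*k + 10)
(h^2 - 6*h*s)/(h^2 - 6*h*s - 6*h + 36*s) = h/(h - 6)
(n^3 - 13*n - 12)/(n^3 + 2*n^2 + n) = (n^2 - n - 12)/(n*(n + 1))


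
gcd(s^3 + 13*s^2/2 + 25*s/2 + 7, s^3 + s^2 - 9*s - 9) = s + 1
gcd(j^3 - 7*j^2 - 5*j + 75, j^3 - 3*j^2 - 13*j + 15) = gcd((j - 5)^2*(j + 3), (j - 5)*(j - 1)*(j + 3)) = j^2 - 2*j - 15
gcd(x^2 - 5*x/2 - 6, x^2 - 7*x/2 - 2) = x - 4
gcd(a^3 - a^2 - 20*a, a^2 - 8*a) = a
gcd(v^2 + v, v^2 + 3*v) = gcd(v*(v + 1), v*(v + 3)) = v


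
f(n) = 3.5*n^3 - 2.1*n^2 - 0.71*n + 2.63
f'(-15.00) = 2424.79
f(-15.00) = -12271.72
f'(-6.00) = 402.49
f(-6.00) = -824.71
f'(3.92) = 144.17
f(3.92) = 178.40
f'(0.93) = 4.47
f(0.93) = 2.97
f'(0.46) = -0.42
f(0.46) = 2.20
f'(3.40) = 106.39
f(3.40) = 113.50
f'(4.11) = 159.40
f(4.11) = 207.23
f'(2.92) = 76.55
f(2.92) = 69.79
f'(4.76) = 217.20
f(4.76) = 329.15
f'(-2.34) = 66.61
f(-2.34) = -52.05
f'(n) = 10.5*n^2 - 4.2*n - 0.71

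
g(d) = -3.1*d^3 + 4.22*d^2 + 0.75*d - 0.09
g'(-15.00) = -2218.35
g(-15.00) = 11400.66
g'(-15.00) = -2218.35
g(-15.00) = 11400.66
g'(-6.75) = -479.95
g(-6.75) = 1140.52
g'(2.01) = -19.86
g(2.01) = -6.71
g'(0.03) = 0.99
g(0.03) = -0.06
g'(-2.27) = -66.33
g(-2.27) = 56.21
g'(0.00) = 0.75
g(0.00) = -0.09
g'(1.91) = -17.06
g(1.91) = -4.86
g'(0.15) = 1.81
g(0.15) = 0.11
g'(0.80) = 1.55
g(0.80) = 1.62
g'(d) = -9.3*d^2 + 8.44*d + 0.75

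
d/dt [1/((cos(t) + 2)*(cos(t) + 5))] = (2*cos(t) + 7)*sin(t)/((cos(t) + 2)^2*(cos(t) + 5)^2)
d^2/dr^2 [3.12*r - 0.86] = 0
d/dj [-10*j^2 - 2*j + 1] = -20*j - 2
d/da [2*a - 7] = 2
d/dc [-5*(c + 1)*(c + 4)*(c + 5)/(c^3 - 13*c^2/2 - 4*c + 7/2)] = 330*(c^2 + 2*c - 11)/(4*c^4 - 60*c^3 + 253*c^2 - 210*c + 49)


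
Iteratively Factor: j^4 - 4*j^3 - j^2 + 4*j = (j - 1)*(j^3 - 3*j^2 - 4*j) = j*(j - 1)*(j^2 - 3*j - 4) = j*(j - 1)*(j + 1)*(j - 4)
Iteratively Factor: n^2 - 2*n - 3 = (n - 3)*(n + 1)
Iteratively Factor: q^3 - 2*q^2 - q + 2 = (q - 2)*(q^2 - 1) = (q - 2)*(q - 1)*(q + 1)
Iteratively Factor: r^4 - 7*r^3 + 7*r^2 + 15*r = (r)*(r^3 - 7*r^2 + 7*r + 15) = r*(r - 5)*(r^2 - 2*r - 3) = r*(r - 5)*(r + 1)*(r - 3)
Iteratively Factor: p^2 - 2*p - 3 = (p - 3)*(p + 1)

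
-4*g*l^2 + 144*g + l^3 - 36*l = (-4*g + l)*(l - 6)*(l + 6)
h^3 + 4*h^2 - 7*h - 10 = (h - 2)*(h + 1)*(h + 5)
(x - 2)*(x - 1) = x^2 - 3*x + 2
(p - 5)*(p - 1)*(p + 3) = p^3 - 3*p^2 - 13*p + 15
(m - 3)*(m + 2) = m^2 - m - 6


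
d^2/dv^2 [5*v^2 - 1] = 10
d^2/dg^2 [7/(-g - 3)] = -14/(g + 3)^3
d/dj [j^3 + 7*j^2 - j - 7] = 3*j^2 + 14*j - 1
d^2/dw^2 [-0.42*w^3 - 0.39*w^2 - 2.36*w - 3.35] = -2.52*w - 0.78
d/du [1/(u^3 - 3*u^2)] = 3*(2 - u)/(u^3*(u - 3)^2)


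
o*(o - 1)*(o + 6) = o^3 + 5*o^2 - 6*o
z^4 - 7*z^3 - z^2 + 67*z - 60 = (z - 5)*(z - 4)*(z - 1)*(z + 3)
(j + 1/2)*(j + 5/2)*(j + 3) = j^3 + 6*j^2 + 41*j/4 + 15/4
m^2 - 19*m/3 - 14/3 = (m - 7)*(m + 2/3)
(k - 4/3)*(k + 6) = k^2 + 14*k/3 - 8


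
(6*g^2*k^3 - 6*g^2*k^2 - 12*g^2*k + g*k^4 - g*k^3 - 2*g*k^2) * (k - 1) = 6*g^2*k^4 - 12*g^2*k^3 - 6*g^2*k^2 + 12*g^2*k + g*k^5 - 2*g*k^4 - g*k^3 + 2*g*k^2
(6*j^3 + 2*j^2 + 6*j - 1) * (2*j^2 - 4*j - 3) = 12*j^5 - 20*j^4 - 14*j^3 - 32*j^2 - 14*j + 3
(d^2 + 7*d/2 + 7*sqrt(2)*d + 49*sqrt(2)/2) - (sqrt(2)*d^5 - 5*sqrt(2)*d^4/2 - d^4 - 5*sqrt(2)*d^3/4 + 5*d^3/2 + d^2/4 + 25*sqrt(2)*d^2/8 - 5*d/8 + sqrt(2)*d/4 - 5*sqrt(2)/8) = -sqrt(2)*d^5 + d^4 + 5*sqrt(2)*d^4/2 - 5*d^3/2 + 5*sqrt(2)*d^3/4 - 25*sqrt(2)*d^2/8 + 3*d^2/4 + 33*d/8 + 27*sqrt(2)*d/4 + 201*sqrt(2)/8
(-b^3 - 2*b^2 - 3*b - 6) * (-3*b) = 3*b^4 + 6*b^3 + 9*b^2 + 18*b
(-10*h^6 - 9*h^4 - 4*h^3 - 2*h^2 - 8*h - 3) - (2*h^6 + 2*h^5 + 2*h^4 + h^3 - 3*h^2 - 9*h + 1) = -12*h^6 - 2*h^5 - 11*h^4 - 5*h^3 + h^2 + h - 4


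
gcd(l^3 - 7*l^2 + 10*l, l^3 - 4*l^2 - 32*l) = l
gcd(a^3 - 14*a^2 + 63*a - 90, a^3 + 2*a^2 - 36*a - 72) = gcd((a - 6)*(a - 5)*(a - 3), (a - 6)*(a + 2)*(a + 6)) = a - 6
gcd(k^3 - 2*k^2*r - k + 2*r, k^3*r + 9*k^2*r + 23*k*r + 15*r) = k + 1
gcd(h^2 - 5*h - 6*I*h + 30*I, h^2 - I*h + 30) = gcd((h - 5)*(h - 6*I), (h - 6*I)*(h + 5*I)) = h - 6*I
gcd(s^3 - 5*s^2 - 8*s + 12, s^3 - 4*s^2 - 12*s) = s^2 - 4*s - 12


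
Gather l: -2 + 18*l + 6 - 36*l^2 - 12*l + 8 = -36*l^2 + 6*l + 12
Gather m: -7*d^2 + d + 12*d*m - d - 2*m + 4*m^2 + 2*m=-7*d^2 + 12*d*m + 4*m^2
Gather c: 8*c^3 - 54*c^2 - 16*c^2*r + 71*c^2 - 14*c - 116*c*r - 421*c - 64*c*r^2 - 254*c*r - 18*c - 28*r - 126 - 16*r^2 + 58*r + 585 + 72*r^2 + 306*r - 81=8*c^3 + c^2*(17 - 16*r) + c*(-64*r^2 - 370*r - 453) + 56*r^2 + 336*r + 378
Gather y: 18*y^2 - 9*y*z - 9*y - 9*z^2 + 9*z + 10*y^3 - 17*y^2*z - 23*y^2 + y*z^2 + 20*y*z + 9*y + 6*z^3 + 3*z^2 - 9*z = 10*y^3 + y^2*(-17*z - 5) + y*(z^2 + 11*z) + 6*z^3 - 6*z^2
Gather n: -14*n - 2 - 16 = -14*n - 18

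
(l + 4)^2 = l^2 + 8*l + 16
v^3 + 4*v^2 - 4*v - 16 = (v - 2)*(v + 2)*(v + 4)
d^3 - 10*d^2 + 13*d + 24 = (d - 8)*(d - 3)*(d + 1)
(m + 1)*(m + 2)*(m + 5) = m^3 + 8*m^2 + 17*m + 10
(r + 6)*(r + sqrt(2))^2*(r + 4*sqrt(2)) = r^4 + 6*r^3 + 6*sqrt(2)*r^3 + 18*r^2 + 36*sqrt(2)*r^2 + 8*sqrt(2)*r + 108*r + 48*sqrt(2)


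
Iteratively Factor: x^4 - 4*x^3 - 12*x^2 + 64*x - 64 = (x + 4)*(x^3 - 8*x^2 + 20*x - 16) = (x - 2)*(x + 4)*(x^2 - 6*x + 8) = (x - 2)^2*(x + 4)*(x - 4)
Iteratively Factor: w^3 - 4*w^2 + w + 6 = (w - 2)*(w^2 - 2*w - 3) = (w - 2)*(w + 1)*(w - 3)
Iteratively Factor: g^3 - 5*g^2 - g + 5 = (g - 5)*(g^2 - 1) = (g - 5)*(g - 1)*(g + 1)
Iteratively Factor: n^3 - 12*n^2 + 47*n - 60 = (n - 4)*(n^2 - 8*n + 15) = (n - 5)*(n - 4)*(n - 3)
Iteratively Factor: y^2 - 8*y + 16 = (y - 4)*(y - 4)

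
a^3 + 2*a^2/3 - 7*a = a*(a - 7/3)*(a + 3)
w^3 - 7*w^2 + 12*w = w*(w - 4)*(w - 3)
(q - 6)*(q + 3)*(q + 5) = q^3 + 2*q^2 - 33*q - 90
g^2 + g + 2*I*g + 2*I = (g + 1)*(g + 2*I)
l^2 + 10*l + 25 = (l + 5)^2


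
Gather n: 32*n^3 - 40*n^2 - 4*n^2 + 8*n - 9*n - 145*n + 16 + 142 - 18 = 32*n^3 - 44*n^2 - 146*n + 140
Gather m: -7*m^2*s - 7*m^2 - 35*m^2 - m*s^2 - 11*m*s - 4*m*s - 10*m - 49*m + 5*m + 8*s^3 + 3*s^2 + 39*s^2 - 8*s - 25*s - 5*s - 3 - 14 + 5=m^2*(-7*s - 42) + m*(-s^2 - 15*s - 54) + 8*s^3 + 42*s^2 - 38*s - 12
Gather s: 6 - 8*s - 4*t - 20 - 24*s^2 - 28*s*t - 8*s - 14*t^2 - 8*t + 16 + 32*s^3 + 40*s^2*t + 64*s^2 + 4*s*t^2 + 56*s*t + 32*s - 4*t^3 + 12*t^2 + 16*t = 32*s^3 + s^2*(40*t + 40) + s*(4*t^2 + 28*t + 16) - 4*t^3 - 2*t^2 + 4*t + 2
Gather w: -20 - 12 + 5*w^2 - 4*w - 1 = 5*w^2 - 4*w - 33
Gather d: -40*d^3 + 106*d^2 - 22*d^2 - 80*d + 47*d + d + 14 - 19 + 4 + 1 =-40*d^3 + 84*d^2 - 32*d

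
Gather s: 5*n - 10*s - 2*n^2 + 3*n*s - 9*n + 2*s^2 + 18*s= -2*n^2 - 4*n + 2*s^2 + s*(3*n + 8)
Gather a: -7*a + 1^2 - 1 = -7*a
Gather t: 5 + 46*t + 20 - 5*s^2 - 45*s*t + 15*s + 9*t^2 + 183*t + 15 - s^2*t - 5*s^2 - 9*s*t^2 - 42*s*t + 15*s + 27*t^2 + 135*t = -10*s^2 + 30*s + t^2*(36 - 9*s) + t*(-s^2 - 87*s + 364) + 40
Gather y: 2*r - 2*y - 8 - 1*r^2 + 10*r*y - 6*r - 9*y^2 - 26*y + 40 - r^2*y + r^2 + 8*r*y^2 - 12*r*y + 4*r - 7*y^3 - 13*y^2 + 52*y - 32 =-7*y^3 + y^2*(8*r - 22) + y*(-r^2 - 2*r + 24)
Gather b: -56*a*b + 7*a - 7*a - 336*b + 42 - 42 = b*(-56*a - 336)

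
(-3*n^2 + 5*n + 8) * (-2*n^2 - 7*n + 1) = 6*n^4 + 11*n^3 - 54*n^2 - 51*n + 8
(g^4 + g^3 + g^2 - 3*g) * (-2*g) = -2*g^5 - 2*g^4 - 2*g^3 + 6*g^2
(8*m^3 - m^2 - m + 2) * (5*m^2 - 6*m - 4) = 40*m^5 - 53*m^4 - 31*m^3 + 20*m^2 - 8*m - 8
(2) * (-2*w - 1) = -4*w - 2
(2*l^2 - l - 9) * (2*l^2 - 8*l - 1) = 4*l^4 - 18*l^3 - 12*l^2 + 73*l + 9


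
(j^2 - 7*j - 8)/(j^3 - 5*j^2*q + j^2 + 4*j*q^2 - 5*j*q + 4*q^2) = (j - 8)/(j^2 - 5*j*q + 4*q^2)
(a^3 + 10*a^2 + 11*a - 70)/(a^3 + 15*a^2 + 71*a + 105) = (a - 2)/(a + 3)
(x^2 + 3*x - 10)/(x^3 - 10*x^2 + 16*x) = (x + 5)/(x*(x - 8))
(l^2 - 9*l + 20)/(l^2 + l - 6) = (l^2 - 9*l + 20)/(l^2 + l - 6)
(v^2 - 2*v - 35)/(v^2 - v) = (v^2 - 2*v - 35)/(v*(v - 1))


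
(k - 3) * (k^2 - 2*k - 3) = k^3 - 5*k^2 + 3*k + 9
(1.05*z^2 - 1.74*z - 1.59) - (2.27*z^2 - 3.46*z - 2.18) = -1.22*z^2 + 1.72*z + 0.59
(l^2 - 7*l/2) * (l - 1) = l^3 - 9*l^2/2 + 7*l/2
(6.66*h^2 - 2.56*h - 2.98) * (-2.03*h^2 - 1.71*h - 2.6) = -13.5198*h^4 - 6.1918*h^3 - 6.889*h^2 + 11.7518*h + 7.748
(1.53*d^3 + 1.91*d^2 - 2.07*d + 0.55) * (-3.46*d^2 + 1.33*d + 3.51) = -5.2938*d^5 - 4.5737*d^4 + 15.0728*d^3 + 2.048*d^2 - 6.5342*d + 1.9305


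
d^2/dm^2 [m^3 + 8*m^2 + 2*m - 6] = 6*m + 16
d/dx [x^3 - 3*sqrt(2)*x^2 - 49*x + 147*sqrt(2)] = 3*x^2 - 6*sqrt(2)*x - 49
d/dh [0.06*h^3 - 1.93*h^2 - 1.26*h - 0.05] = 0.18*h^2 - 3.86*h - 1.26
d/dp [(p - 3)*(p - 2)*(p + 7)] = 3*p^2 + 4*p - 29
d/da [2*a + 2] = 2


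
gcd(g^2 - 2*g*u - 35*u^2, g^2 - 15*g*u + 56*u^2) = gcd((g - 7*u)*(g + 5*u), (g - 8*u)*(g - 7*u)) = -g + 7*u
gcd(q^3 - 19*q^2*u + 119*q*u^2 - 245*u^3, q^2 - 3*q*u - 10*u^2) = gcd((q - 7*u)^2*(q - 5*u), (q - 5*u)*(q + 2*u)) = q - 5*u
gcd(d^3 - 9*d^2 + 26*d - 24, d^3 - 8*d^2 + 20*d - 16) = d^2 - 6*d + 8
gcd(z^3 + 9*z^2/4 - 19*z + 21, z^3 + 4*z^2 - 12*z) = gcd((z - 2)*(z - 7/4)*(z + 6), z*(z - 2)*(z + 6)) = z^2 + 4*z - 12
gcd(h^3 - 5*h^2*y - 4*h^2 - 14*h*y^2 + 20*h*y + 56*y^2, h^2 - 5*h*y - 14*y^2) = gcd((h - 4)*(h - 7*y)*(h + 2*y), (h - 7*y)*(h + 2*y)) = -h^2 + 5*h*y + 14*y^2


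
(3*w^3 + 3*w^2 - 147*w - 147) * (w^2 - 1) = 3*w^5 + 3*w^4 - 150*w^3 - 150*w^2 + 147*w + 147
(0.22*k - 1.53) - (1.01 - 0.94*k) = 1.16*k - 2.54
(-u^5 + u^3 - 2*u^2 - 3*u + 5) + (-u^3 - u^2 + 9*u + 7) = -u^5 - 3*u^2 + 6*u + 12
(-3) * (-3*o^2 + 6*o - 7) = 9*o^2 - 18*o + 21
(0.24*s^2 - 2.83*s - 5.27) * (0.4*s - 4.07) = 0.096*s^3 - 2.1088*s^2 + 9.4101*s + 21.4489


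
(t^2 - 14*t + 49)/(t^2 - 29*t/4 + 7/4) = 4*(t - 7)/(4*t - 1)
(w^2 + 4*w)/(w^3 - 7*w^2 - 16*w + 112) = w/(w^2 - 11*w + 28)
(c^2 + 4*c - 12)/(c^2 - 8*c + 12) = (c + 6)/(c - 6)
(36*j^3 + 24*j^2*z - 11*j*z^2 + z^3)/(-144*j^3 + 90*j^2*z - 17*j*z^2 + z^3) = (-6*j^2 - 5*j*z + z^2)/(24*j^2 - 11*j*z + z^2)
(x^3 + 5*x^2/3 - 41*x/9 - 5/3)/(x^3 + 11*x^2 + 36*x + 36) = (9*x^2 - 12*x - 5)/(9*(x^2 + 8*x + 12))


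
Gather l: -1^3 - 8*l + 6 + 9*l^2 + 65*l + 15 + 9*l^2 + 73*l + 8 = 18*l^2 + 130*l + 28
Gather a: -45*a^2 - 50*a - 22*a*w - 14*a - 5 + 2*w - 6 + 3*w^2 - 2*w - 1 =-45*a^2 + a*(-22*w - 64) + 3*w^2 - 12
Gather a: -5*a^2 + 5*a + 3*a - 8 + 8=-5*a^2 + 8*a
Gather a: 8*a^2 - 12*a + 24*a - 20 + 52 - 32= 8*a^2 + 12*a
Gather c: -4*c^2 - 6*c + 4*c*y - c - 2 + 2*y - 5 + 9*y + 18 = -4*c^2 + c*(4*y - 7) + 11*y + 11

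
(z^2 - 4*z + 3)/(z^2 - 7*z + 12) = (z - 1)/(z - 4)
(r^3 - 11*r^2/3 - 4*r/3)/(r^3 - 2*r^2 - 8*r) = (r + 1/3)/(r + 2)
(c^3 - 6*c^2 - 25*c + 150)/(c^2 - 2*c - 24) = (c^2 - 25)/(c + 4)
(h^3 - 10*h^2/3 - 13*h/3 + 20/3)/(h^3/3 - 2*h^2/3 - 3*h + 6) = (3*h^3 - 10*h^2 - 13*h + 20)/(h^3 - 2*h^2 - 9*h + 18)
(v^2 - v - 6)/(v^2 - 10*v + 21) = (v + 2)/(v - 7)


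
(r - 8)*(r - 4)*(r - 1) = r^3 - 13*r^2 + 44*r - 32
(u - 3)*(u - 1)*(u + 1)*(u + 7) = u^4 + 4*u^3 - 22*u^2 - 4*u + 21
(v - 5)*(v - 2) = v^2 - 7*v + 10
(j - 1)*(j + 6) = j^2 + 5*j - 6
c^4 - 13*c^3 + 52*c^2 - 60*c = c*(c - 6)*(c - 5)*(c - 2)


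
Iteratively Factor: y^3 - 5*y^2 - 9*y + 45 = (y - 5)*(y^2 - 9) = (y - 5)*(y - 3)*(y + 3)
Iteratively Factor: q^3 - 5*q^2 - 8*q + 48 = (q + 3)*(q^2 - 8*q + 16) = (q - 4)*(q + 3)*(q - 4)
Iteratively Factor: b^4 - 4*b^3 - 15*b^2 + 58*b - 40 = (b + 4)*(b^3 - 8*b^2 + 17*b - 10) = (b - 5)*(b + 4)*(b^2 - 3*b + 2) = (b - 5)*(b - 2)*(b + 4)*(b - 1)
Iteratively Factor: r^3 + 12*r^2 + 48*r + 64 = (r + 4)*(r^2 + 8*r + 16) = (r + 4)^2*(r + 4)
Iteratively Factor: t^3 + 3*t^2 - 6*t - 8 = (t + 1)*(t^2 + 2*t - 8) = (t + 1)*(t + 4)*(t - 2)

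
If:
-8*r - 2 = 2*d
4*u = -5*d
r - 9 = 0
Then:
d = -37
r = 9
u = 185/4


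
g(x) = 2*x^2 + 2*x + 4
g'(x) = 4*x + 2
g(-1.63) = 6.05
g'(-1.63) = -4.52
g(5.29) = 70.55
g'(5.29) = 23.16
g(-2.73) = 13.45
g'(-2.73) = -8.92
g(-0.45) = 3.50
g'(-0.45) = 0.20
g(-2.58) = 12.15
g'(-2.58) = -8.32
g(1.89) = 14.92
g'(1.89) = 9.56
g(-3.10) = 17.02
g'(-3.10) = -10.40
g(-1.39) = 5.08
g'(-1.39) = -3.56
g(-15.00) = 424.00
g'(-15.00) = -58.00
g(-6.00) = 64.00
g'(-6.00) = -22.00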